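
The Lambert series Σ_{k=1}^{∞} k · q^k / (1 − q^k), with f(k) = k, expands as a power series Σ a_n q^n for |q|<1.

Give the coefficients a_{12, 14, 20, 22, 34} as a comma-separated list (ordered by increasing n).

28, 24, 42, 36, 54

[q^12] f(1)=1,f(2)=2,f(3)=3,f(4)=4,f(6)=6,f(12)=12 ⇒ 28
q^14  k|14↦f(k): 14:14 7:7 2:2 1:1  a_14=24
q^20  k|20↦f(k): 1:1 2:2 4:4 5:5 10:10 20:20  a_20=42
[q^22] f(1)=1,f(2)=2,f(11)=11,f(22)=22 ⇒ 36
[q^34] f(1)=1,f(2)=2,f(17)=17,f(34)=34 ⇒ 54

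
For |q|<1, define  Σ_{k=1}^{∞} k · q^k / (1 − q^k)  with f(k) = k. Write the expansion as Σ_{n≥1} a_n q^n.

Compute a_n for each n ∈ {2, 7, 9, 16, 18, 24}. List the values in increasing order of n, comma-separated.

3, 8, 13, 31, 39, 60

n=2: 1·2 2·1  f→[1+2]=3
d|7:{7,1}  Σf=7+1=8
q^9  k|9↦f(k): 9:9 3:3 1:1  a_9=13
[q^16] f(1)=1,f(2)=2,f(4)=4,f(8)=8,f(16)=16 ⇒ 31
[q^18] f(18)=18,f(9)=9,f(6)=6,f(3)=3,f(2)=2,f(1)=1 ⇒ 39
n=24: 24·1 12·2 8·3 6·4 4·6 3·8 2·12 1·24  f→[24+12+8+6+4+3+2+1]=60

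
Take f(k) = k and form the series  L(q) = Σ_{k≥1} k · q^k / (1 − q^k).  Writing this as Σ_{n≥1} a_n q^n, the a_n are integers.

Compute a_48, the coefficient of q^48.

n=48: 1·48 2·24 3·16 4·12 6·8 8·6 12·4 16·3 24·2 48·1  f→[1+2+3+4+6+8+12+16+24+48]=124

a_48 = 124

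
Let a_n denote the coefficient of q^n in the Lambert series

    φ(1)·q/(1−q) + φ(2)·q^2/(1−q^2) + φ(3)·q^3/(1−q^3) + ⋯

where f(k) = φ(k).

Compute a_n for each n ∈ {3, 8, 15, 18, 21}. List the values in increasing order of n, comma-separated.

d|3:{3,1}  Σφ=2+1=3
q^8  k|8↦φ(k): 1:1 2:1 4:2 8:4  a_8=8
n=15: 15·1 5·3 3·5 1·15  φ→[8+4+2+1]=15
n=18: 18·1 9·2 6·3 3·6 2·9 1·18  φ→[6+6+2+2+1+1]=18
q^21  k|21↦φ(k): 1:1 3:2 7:6 21:12  a_21=21

3, 8, 15, 18, 21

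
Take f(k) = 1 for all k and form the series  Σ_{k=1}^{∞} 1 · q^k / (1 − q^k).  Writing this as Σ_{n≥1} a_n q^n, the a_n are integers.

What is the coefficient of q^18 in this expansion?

a_18 = 6

q^18  k|18↦f(k): 18:1 9:1 6:1 3:1 2:1 1:1  a_18=6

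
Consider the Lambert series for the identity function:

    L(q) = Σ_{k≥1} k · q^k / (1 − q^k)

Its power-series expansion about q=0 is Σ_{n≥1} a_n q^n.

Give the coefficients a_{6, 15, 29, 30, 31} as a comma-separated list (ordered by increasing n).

12, 24, 30, 72, 32

n=6: 6·1 3·2 2·3 1·6  f→[6+3+2+1]=12
d|15:{1,3,5,15}  Σf=1+3+5+15=24
q^29  k|29↦f(k): 29:29 1:1  a_29=30
d|30:{30,15,10,6,5,3,2,1}  Σf=30+15+10+6+5+3+2+1=72
d|31:{31,1}  Σf=31+1=32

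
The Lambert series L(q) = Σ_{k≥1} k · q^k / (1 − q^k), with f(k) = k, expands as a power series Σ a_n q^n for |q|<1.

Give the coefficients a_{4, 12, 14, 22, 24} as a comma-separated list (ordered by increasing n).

7, 28, 24, 36, 60

d|4:{1,2,4}  Σf=1+2+4=7
d|12:{1,2,3,4,6,12}  Σf=1+2+3+4+6+12=28
[q^14] f(1)=1,f(2)=2,f(7)=7,f(14)=14 ⇒ 24
q^22  k|22↦f(k): 1:1 2:2 11:11 22:22  a_22=36
d|24:{24,12,8,6,4,3,2,1}  Σf=24+12+8+6+4+3+2+1=60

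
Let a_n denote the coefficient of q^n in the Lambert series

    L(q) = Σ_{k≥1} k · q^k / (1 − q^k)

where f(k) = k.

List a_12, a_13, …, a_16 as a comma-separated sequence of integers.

28, 14, 24, 24, 31

n=12: 1·12 2·6 3·4 4·3 6·2 12·1  f→[1+2+3+4+6+12]=28
[q^13] f(13)=13,f(1)=1 ⇒ 14
[q^14] f(14)=14,f(7)=7,f(2)=2,f(1)=1 ⇒ 24
d|15:{1,3,5,15}  Σf=1+3+5+15=24
[q^16] f(16)=16,f(8)=8,f(4)=4,f(2)=2,f(1)=1 ⇒ 31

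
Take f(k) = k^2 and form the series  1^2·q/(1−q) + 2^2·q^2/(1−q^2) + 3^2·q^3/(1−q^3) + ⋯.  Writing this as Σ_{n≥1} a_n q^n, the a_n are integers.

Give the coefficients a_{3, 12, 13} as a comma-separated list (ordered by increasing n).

10, 210, 170

n=3: 1·3 3·1  f→[1+9]=10
n=12: 1·12 2·6 3·4 4·3 6·2 12·1  f→[1+4+9+16+36+144]=210
[q^13] f(1)=1,f(13)=169 ⇒ 170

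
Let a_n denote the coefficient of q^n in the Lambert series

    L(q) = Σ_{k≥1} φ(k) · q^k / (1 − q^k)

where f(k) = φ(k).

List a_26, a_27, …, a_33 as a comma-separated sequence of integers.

[q^26] φ(1)=1,φ(2)=1,φ(13)=12,φ(26)=12 ⇒ 26
d|27:{27,9,3,1}  Σφ=18+6+2+1=27
[q^28] φ(28)=12,φ(14)=6,φ(7)=6,φ(4)=2,φ(2)=1,φ(1)=1 ⇒ 28
n=29: 1·29 29·1  φ→[1+28]=29
d|30:{1,2,3,5,6,10,15,30}  Σφ=1+1+2+4+2+4+8+8=30
[q^31] φ(31)=30,φ(1)=1 ⇒ 31
d|32:{1,2,4,8,16,32}  Σφ=1+1+2+4+8+16=32
d|33:{1,3,11,33}  Σφ=1+2+10+20=33

26, 27, 28, 29, 30, 31, 32, 33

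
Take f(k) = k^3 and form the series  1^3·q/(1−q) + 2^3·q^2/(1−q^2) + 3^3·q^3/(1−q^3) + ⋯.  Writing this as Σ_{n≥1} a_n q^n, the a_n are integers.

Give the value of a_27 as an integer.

[q^27] f(1)=1,f(3)=27,f(9)=729,f(27)=19683 ⇒ 20440

a_27 = 20440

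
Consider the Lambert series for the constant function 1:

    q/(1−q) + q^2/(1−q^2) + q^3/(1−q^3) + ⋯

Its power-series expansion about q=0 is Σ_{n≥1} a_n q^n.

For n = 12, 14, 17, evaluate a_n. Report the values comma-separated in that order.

6, 4, 2

[q^12] f(12)=1,f(6)=1,f(4)=1,f(3)=1,f(2)=1,f(1)=1 ⇒ 6
q^14  k|14↦f(k): 1:1 2:1 7:1 14:1  a_14=4
d|17:{1,17}  Σf=1+1=2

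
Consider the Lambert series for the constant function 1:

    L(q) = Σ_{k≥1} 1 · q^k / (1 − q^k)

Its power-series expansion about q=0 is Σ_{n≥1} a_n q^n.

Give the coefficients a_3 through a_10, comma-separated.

q^3  k|3↦f(k): 3:1 1:1  a_3=2
q^4  k|4↦f(k): 4:1 2:1 1:1  a_4=3
n=5: 1·5 5·1  f→[1+1]=2
d|6:{1,2,3,6}  Σf=1+1+1+1=4
n=7: 1·7 7·1  f→[1+1]=2
d|8:{8,4,2,1}  Σf=1+1+1+1=4
d|9:{9,3,1}  Σf=1+1+1=3
q^10  k|10↦f(k): 10:1 5:1 2:1 1:1  a_10=4

2, 3, 2, 4, 2, 4, 3, 4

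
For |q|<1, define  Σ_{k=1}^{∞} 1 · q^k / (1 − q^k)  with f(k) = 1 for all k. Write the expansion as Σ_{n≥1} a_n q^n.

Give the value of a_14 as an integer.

a_14 = 4

q^14  k|14↦f(k): 14:1 7:1 2:1 1:1  a_14=4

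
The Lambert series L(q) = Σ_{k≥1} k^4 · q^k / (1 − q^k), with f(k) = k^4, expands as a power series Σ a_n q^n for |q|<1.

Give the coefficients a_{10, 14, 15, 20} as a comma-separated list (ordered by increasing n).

[q^10] f(1)=1,f(2)=16,f(5)=625,f(10)=10000 ⇒ 10642
q^14  k|14↦f(k): 14:38416 7:2401 2:16 1:1  a_14=40834
q^15  k|15↦f(k): 15:50625 5:625 3:81 1:1  a_15=51332
n=20: 20·1 10·2 5·4 4·5 2·10 1·20  f→[160000+10000+625+256+16+1]=170898

10642, 40834, 51332, 170898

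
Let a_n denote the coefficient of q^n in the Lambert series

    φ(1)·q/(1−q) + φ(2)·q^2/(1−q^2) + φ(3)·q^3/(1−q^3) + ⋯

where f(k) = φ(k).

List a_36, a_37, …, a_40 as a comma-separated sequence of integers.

d|36:{36,18,12,9,6,4,3,2,1}  Σφ=12+6+4+6+2+2+2+1+1=36
[q^37] φ(37)=36,φ(1)=1 ⇒ 37
n=38: 1·38 2·19 19·2 38·1  φ→[1+1+18+18]=38
d|39:{1,3,13,39}  Σφ=1+2+12+24=39
d|40:{1,2,4,5,8,10,20,40}  Σφ=1+1+2+4+4+4+8+16=40

36, 37, 38, 39, 40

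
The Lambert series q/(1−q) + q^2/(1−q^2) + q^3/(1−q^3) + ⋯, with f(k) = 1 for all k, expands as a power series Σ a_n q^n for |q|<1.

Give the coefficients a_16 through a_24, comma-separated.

5, 2, 6, 2, 6, 4, 4, 2, 8

[q^16] f(1)=1,f(2)=1,f(4)=1,f(8)=1,f(16)=1 ⇒ 5
[q^17] f(17)=1,f(1)=1 ⇒ 2
d|18:{18,9,6,3,2,1}  Σf=1+1+1+1+1+1=6
n=19: 1·19 19·1  f→[1+1]=2
[q^20] f(1)=1,f(2)=1,f(4)=1,f(5)=1,f(10)=1,f(20)=1 ⇒ 6
d|21:{1,3,7,21}  Σf=1+1+1+1=4
n=22: 1·22 2·11 11·2 22·1  f→[1+1+1+1]=4
n=23: 1·23 23·1  f→[1+1]=2
q^24  k|24↦f(k): 24:1 12:1 8:1 6:1 4:1 3:1 2:1 1:1  a_24=8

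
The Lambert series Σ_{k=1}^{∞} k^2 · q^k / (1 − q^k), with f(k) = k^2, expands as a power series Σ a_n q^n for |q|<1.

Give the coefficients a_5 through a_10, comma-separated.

26, 50, 50, 85, 91, 130

n=5: 5·1 1·5  f→[25+1]=26
d|6:{6,3,2,1}  Σf=36+9+4+1=50
q^7  k|7↦f(k): 7:49 1:1  a_7=50
[q^8] f(8)=64,f(4)=16,f(2)=4,f(1)=1 ⇒ 85
[q^9] f(1)=1,f(3)=9,f(9)=81 ⇒ 91
d|10:{1,2,5,10}  Σf=1+4+25+100=130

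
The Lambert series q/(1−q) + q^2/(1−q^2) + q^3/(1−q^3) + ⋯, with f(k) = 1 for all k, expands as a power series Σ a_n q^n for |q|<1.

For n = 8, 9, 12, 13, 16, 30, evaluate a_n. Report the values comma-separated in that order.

[q^8] f(8)=1,f(4)=1,f(2)=1,f(1)=1 ⇒ 4
n=9: 1·9 3·3 9·1  f→[1+1+1]=3
[q^12] f(1)=1,f(2)=1,f(3)=1,f(4)=1,f(6)=1,f(12)=1 ⇒ 6
q^13  k|13↦f(k): 13:1 1:1  a_13=2
[q^16] f(1)=1,f(2)=1,f(4)=1,f(8)=1,f(16)=1 ⇒ 5
d|30:{30,15,10,6,5,3,2,1}  Σf=1+1+1+1+1+1+1+1=8

4, 3, 6, 2, 5, 8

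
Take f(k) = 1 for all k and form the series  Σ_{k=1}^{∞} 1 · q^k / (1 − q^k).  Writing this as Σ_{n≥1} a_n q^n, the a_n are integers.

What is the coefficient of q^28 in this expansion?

a_28 = 6

q^28  k|28↦f(k): 1:1 2:1 4:1 7:1 14:1 28:1  a_28=6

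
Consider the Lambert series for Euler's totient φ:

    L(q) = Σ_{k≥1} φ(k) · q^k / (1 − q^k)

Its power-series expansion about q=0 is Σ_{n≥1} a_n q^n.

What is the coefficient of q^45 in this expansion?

q^45  k|45↦φ(k): 1:1 3:2 5:4 9:6 15:8 45:24  a_45=45

a_45 = 45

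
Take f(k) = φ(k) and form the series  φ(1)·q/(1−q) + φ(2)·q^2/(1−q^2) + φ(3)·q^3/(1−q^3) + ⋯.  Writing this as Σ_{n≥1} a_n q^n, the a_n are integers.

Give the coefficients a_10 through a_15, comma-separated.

[q^10] φ(1)=1,φ(2)=1,φ(5)=4,φ(10)=4 ⇒ 10
[q^11] φ(11)=10,φ(1)=1 ⇒ 11
q^12  k|12↦φ(k): 1:1 2:1 3:2 4:2 6:2 12:4  a_12=12
d|13:{1,13}  Σφ=1+12=13
[q^14] φ(14)=6,φ(7)=6,φ(2)=1,φ(1)=1 ⇒ 14
q^15  k|15↦φ(k): 15:8 5:4 3:2 1:1  a_15=15

10, 11, 12, 13, 14, 15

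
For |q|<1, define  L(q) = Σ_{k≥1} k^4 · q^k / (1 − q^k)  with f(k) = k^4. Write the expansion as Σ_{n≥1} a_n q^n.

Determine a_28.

a_28 = 655746

[q^28] f(28)=614656,f(14)=38416,f(7)=2401,f(4)=256,f(2)=16,f(1)=1 ⇒ 655746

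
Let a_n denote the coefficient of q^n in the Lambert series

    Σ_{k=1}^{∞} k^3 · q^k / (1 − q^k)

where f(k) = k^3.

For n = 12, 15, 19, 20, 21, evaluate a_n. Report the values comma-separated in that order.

2044, 3528, 6860, 9198, 9632

d|12:{1,2,3,4,6,12}  Σf=1+8+27+64+216+1728=2044
[q^15] f(15)=3375,f(5)=125,f(3)=27,f(1)=1 ⇒ 3528
[q^19] f(19)=6859,f(1)=1 ⇒ 6860
d|20:{1,2,4,5,10,20}  Σf=1+8+64+125+1000+8000=9198
[q^21] f(21)=9261,f(7)=343,f(3)=27,f(1)=1 ⇒ 9632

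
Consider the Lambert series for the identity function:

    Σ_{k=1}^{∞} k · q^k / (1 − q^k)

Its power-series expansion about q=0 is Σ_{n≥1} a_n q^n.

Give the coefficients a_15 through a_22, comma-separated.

d|15:{1,3,5,15}  Σf=1+3+5+15=24
[q^16] f(1)=1,f(2)=2,f(4)=4,f(8)=8,f(16)=16 ⇒ 31
q^17  k|17↦f(k): 17:17 1:1  a_17=18
q^18  k|18↦f(k): 1:1 2:2 3:3 6:6 9:9 18:18  a_18=39
[q^19] f(19)=19,f(1)=1 ⇒ 20
n=20: 1·20 2·10 4·5 5·4 10·2 20·1  f→[1+2+4+5+10+20]=42
q^21  k|21↦f(k): 21:21 7:7 3:3 1:1  a_21=32
q^22  k|22↦f(k): 1:1 2:2 11:11 22:22  a_22=36

24, 31, 18, 39, 20, 42, 32, 36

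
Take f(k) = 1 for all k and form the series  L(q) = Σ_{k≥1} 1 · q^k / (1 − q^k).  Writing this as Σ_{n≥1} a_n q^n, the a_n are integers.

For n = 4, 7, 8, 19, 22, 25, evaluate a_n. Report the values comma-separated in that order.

[q^4] f(4)=1,f(2)=1,f(1)=1 ⇒ 3
q^7  k|7↦f(k): 1:1 7:1  a_7=2
n=8: 1·8 2·4 4·2 8·1  f→[1+1+1+1]=4
n=19: 1·19 19·1  f→[1+1]=2
[q^22] f(1)=1,f(2)=1,f(11)=1,f(22)=1 ⇒ 4
[q^25] f(25)=1,f(5)=1,f(1)=1 ⇒ 3

3, 2, 4, 2, 4, 3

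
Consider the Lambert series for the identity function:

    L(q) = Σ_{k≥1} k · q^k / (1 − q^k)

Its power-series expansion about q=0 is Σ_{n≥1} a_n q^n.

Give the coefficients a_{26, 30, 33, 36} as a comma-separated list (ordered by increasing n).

42, 72, 48, 91

d|26:{1,2,13,26}  Σf=1+2+13+26=42
q^30  k|30↦f(k): 30:30 15:15 10:10 6:6 5:5 3:3 2:2 1:1  a_30=72
[q^33] f(33)=33,f(11)=11,f(3)=3,f(1)=1 ⇒ 48
n=36: 1·36 2·18 3·12 4·9 6·6 9·4 12·3 18·2 36·1  f→[1+2+3+4+6+9+12+18+36]=91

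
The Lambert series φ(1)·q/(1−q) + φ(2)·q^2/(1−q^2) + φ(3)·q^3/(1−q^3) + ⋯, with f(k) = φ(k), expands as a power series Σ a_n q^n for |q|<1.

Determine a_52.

[q^52] φ(52)=24,φ(26)=12,φ(13)=12,φ(4)=2,φ(2)=1,φ(1)=1 ⇒ 52

a_52 = 52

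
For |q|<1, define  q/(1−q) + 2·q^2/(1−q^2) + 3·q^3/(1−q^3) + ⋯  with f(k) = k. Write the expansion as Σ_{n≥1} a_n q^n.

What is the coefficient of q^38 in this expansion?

a_38 = 60

n=38: 38·1 19·2 2·19 1·38  f→[38+19+2+1]=60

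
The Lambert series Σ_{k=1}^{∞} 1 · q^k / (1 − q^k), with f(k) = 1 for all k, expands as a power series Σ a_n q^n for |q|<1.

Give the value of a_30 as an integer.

[q^30] f(30)=1,f(15)=1,f(10)=1,f(6)=1,f(5)=1,f(3)=1,f(2)=1,f(1)=1 ⇒ 8

a_30 = 8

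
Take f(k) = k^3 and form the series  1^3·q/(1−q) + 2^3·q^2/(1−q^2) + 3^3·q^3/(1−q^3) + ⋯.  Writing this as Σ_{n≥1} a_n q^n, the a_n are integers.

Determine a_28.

a_28 = 25112

q^28  k|28↦f(k): 28:21952 14:2744 7:343 4:64 2:8 1:1  a_28=25112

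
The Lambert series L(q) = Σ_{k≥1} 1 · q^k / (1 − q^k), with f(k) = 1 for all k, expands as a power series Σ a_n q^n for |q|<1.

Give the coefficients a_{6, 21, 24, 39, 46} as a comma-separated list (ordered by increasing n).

4, 4, 8, 4, 4

q^6  k|6↦f(k): 1:1 2:1 3:1 6:1  a_6=4
d|21:{21,7,3,1}  Σf=1+1+1+1=4
d|24:{1,2,3,4,6,8,12,24}  Σf=1+1+1+1+1+1+1+1=8
q^39  k|39↦f(k): 39:1 13:1 3:1 1:1  a_39=4
q^46  k|46↦f(k): 46:1 23:1 2:1 1:1  a_46=4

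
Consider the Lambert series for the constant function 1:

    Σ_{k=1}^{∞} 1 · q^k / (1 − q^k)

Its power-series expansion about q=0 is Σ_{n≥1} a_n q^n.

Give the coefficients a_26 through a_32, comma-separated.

[q^26] f(1)=1,f(2)=1,f(13)=1,f(26)=1 ⇒ 4
n=27: 27·1 9·3 3·9 1·27  f→[1+1+1+1]=4
[q^28] f(1)=1,f(2)=1,f(4)=1,f(7)=1,f(14)=1,f(28)=1 ⇒ 6
[q^29] f(29)=1,f(1)=1 ⇒ 2
n=30: 1·30 2·15 3·10 5·6 6·5 10·3 15·2 30·1  f→[1+1+1+1+1+1+1+1]=8
d|31:{1,31}  Σf=1+1=2
[q^32] f(1)=1,f(2)=1,f(4)=1,f(8)=1,f(16)=1,f(32)=1 ⇒ 6

4, 4, 6, 2, 8, 2, 6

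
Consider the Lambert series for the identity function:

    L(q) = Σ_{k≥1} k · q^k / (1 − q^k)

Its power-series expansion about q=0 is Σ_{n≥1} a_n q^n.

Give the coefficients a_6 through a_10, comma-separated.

12, 8, 15, 13, 18

[q^6] f(6)=6,f(3)=3,f(2)=2,f(1)=1 ⇒ 12
[q^7] f(1)=1,f(7)=7 ⇒ 8
[q^8] f(1)=1,f(2)=2,f(4)=4,f(8)=8 ⇒ 15
d|9:{1,3,9}  Σf=1+3+9=13
[q^10] f(1)=1,f(2)=2,f(5)=5,f(10)=10 ⇒ 18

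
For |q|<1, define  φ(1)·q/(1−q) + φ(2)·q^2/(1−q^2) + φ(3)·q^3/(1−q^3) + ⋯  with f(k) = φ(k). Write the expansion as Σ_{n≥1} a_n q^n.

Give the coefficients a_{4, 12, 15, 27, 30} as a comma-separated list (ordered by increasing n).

n=4: 1·4 2·2 4·1  φ→[1+1+2]=4
n=12: 12·1 6·2 4·3 3·4 2·6 1·12  φ→[4+2+2+2+1+1]=12
n=15: 1·15 3·5 5·3 15·1  φ→[1+2+4+8]=15
n=27: 27·1 9·3 3·9 1·27  φ→[18+6+2+1]=27
d|30:{30,15,10,6,5,3,2,1}  Σφ=8+8+4+2+4+2+1+1=30

4, 12, 15, 27, 30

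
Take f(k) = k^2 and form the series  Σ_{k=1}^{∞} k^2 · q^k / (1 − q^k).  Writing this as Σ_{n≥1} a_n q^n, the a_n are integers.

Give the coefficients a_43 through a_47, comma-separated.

1850, 2562, 2366, 2650, 2210

d|43:{43,1}  Σf=1849+1=1850
[q^44] f(44)=1936,f(22)=484,f(11)=121,f(4)=16,f(2)=4,f(1)=1 ⇒ 2562
d|45:{45,15,9,5,3,1}  Σf=2025+225+81+25+9+1=2366
n=46: 46·1 23·2 2·23 1·46  f→[2116+529+4+1]=2650
d|47:{47,1}  Σf=2209+1=2210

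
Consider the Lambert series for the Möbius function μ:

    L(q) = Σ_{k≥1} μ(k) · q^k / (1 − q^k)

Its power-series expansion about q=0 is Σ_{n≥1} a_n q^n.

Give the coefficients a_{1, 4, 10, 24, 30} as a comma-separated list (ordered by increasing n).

q^1  k|1↦μ(k): 1:1  a_1=1
q^4  k|4↦μ(k): 1:1 2:-1 4:0  a_4=0
n=10: 1·10 2·5 5·2 10·1  μ→[1+(-1)+(-1)+1]=0
d|24:{1,2,3,4,6,8,12,24}  Σμ=1+(-1)+(-1)+0+1+0+0+0=0
q^30  k|30↦μ(k): 30:-1 15:1 10:1 6:1 5:-1 3:-1 2:-1 1:1  a_30=0

1, 0, 0, 0, 0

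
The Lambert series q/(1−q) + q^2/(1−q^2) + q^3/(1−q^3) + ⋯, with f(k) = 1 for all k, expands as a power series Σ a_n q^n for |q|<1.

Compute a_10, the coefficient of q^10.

a_10 = 4

d|10:{1,2,5,10}  Σf=1+1+1+1=4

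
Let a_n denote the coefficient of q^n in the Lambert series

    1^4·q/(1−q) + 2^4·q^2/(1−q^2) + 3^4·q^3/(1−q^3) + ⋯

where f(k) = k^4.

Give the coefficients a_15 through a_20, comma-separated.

51332, 69905, 83522, 112931, 130322, 170898

[q^15] f(1)=1,f(3)=81,f(5)=625,f(15)=50625 ⇒ 51332
q^16  k|16↦f(k): 16:65536 8:4096 4:256 2:16 1:1  a_16=69905
[q^17] f(17)=83521,f(1)=1 ⇒ 83522
d|18:{1,2,3,6,9,18}  Σf=1+16+81+1296+6561+104976=112931
n=19: 19·1 1·19  f→[130321+1]=130322
q^20  k|20↦f(k): 1:1 2:16 4:256 5:625 10:10000 20:160000  a_20=170898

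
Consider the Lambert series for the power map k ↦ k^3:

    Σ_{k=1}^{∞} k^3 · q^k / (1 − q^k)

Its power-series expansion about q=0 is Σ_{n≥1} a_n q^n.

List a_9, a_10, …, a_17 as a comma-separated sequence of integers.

757, 1134, 1332, 2044, 2198, 3096, 3528, 4681, 4914

q^9  k|9↦f(k): 9:729 3:27 1:1  a_9=757
d|10:{1,2,5,10}  Σf=1+8+125+1000=1134
[q^11] f(1)=1,f(11)=1331 ⇒ 1332
d|12:{12,6,4,3,2,1}  Σf=1728+216+64+27+8+1=2044
d|13:{1,13}  Σf=1+2197=2198
q^14  k|14↦f(k): 14:2744 7:343 2:8 1:1  a_14=3096
d|15:{1,3,5,15}  Σf=1+27+125+3375=3528
d|16:{1,2,4,8,16}  Σf=1+8+64+512+4096=4681
q^17  k|17↦f(k): 17:4913 1:1  a_17=4914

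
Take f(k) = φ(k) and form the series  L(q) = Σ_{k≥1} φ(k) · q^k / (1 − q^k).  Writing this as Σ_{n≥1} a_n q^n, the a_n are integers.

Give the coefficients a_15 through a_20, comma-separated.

q^15  k|15↦φ(k): 1:1 3:2 5:4 15:8  a_15=15
q^16  k|16↦φ(k): 16:8 8:4 4:2 2:1 1:1  a_16=16
d|17:{1,17}  Σφ=1+16=17
n=18: 1·18 2·9 3·6 6·3 9·2 18·1  φ→[1+1+2+2+6+6]=18
[q^19] φ(1)=1,φ(19)=18 ⇒ 19
n=20: 1·20 2·10 4·5 5·4 10·2 20·1  φ→[1+1+2+4+4+8]=20

15, 16, 17, 18, 19, 20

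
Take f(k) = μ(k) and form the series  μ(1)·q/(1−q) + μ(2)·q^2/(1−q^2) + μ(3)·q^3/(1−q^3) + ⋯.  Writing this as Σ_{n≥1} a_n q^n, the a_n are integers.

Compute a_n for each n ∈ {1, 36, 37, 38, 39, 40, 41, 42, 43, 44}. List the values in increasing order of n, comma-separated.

d|1:{1}  Σμ=1=1
n=36: 36·1 18·2 12·3 9·4 6·6 4·9 3·12 2·18 1·36  μ→[0+0+0+0+1+0+(-1)+(-1)+1]=0
n=37: 37·1 1·37  μ→[(-1)+1]=0
q^38  k|38↦μ(k): 38:1 19:-1 2:-1 1:1  a_38=0
[q^39] μ(39)=1,μ(13)=-1,μ(3)=-1,μ(1)=1 ⇒ 0
n=40: 1·40 2·20 4·10 5·8 8·5 10·4 20·2 40·1  μ→[1+(-1)+0+(-1)+0+1+0+0]=0
[q^41] μ(1)=1,μ(41)=-1 ⇒ 0
[q^42] μ(1)=1,μ(2)=-1,μ(3)=-1,μ(6)=1,μ(7)=-1,μ(14)=1,μ(21)=1,μ(42)=-1 ⇒ 0
n=43: 1·43 43·1  μ→[1+(-1)]=0
d|44:{1,2,4,11,22,44}  Σμ=1+(-1)+0+(-1)+1+0=0

1, 0, 0, 0, 0, 0, 0, 0, 0, 0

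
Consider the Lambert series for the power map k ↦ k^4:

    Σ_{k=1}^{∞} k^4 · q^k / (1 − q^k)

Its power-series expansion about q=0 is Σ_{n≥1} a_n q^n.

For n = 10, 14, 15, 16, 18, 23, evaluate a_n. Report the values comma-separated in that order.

q^10  k|10↦f(k): 10:10000 5:625 2:16 1:1  a_10=10642
n=14: 14·1 7·2 2·7 1·14  f→[38416+2401+16+1]=40834
[q^15] f(1)=1,f(3)=81,f(5)=625,f(15)=50625 ⇒ 51332
d|16:{1,2,4,8,16}  Σf=1+16+256+4096+65536=69905
n=18: 1·18 2·9 3·6 6·3 9·2 18·1  f→[1+16+81+1296+6561+104976]=112931
q^23  k|23↦f(k): 1:1 23:279841  a_23=279842

10642, 40834, 51332, 69905, 112931, 279842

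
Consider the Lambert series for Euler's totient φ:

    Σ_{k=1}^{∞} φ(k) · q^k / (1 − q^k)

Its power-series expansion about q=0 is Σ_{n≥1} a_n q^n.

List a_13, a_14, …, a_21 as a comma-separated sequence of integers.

q^13  k|13↦φ(k): 1:1 13:12  a_13=13
d|14:{1,2,7,14}  Σφ=1+1+6+6=14
d|15:{15,5,3,1}  Σφ=8+4+2+1=15
n=16: 1·16 2·8 4·4 8·2 16·1  φ→[1+1+2+4+8]=16
[q^17] φ(1)=1,φ(17)=16 ⇒ 17
d|18:{1,2,3,6,9,18}  Σφ=1+1+2+2+6+6=18
[q^19] φ(19)=18,φ(1)=1 ⇒ 19
d|20:{1,2,4,5,10,20}  Σφ=1+1+2+4+4+8=20
d|21:{1,3,7,21}  Σφ=1+2+6+12=21

13, 14, 15, 16, 17, 18, 19, 20, 21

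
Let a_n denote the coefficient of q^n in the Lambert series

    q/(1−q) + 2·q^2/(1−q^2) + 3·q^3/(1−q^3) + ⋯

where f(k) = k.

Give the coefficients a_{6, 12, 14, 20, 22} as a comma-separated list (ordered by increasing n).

12, 28, 24, 42, 36

n=6: 6·1 3·2 2·3 1·6  f→[6+3+2+1]=12
n=12: 12·1 6·2 4·3 3·4 2·6 1·12  f→[12+6+4+3+2+1]=28
[q^14] f(14)=14,f(7)=7,f(2)=2,f(1)=1 ⇒ 24
n=20: 20·1 10·2 5·4 4·5 2·10 1·20  f→[20+10+5+4+2+1]=42
[q^22] f(1)=1,f(2)=2,f(11)=11,f(22)=22 ⇒ 36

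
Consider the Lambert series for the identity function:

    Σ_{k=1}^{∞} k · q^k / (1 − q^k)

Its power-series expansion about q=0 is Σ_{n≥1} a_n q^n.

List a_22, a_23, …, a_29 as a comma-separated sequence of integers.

q^22  k|22↦f(k): 22:22 11:11 2:2 1:1  a_22=36
d|23:{1,23}  Σf=1+23=24
q^24  k|24↦f(k): 24:24 12:12 8:8 6:6 4:4 3:3 2:2 1:1  a_24=60
d|25:{25,5,1}  Σf=25+5+1=31
[q^26] f(26)=26,f(13)=13,f(2)=2,f(1)=1 ⇒ 42
q^27  k|27↦f(k): 27:27 9:9 3:3 1:1  a_27=40
q^28  k|28↦f(k): 28:28 14:14 7:7 4:4 2:2 1:1  a_28=56
n=29: 29·1 1·29  f→[29+1]=30

36, 24, 60, 31, 42, 40, 56, 30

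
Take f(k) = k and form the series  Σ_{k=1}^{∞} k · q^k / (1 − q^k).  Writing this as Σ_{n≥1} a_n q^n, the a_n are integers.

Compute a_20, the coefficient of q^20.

[q^20] f(20)=20,f(10)=10,f(5)=5,f(4)=4,f(2)=2,f(1)=1 ⇒ 42

a_20 = 42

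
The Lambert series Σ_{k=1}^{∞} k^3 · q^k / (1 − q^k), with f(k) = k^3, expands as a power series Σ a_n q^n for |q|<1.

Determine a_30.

q^30  k|30↦f(k): 1:1 2:8 3:27 5:125 6:216 10:1000 15:3375 30:27000  a_30=31752

a_30 = 31752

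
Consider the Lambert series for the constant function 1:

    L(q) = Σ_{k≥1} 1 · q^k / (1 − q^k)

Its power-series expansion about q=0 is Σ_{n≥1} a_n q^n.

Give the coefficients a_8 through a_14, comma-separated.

4, 3, 4, 2, 6, 2, 4

q^8  k|8↦f(k): 8:1 4:1 2:1 1:1  a_8=4
q^9  k|9↦f(k): 9:1 3:1 1:1  a_9=3
q^10  k|10↦f(k): 1:1 2:1 5:1 10:1  a_10=4
d|11:{11,1}  Σf=1+1=2
q^12  k|12↦f(k): 12:1 6:1 4:1 3:1 2:1 1:1  a_12=6
d|13:{13,1}  Σf=1+1=2
d|14:{14,7,2,1}  Σf=1+1+1+1=4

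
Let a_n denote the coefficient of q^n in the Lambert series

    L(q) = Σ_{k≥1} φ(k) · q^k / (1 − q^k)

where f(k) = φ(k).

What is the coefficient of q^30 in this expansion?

[q^30] φ(30)=8,φ(15)=8,φ(10)=4,φ(6)=2,φ(5)=4,φ(3)=2,φ(2)=1,φ(1)=1 ⇒ 30

a_30 = 30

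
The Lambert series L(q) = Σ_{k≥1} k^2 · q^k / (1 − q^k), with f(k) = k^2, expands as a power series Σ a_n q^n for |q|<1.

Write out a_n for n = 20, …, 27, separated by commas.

546, 500, 610, 530, 850, 651, 850, 820

q^20  k|20↦f(k): 20:400 10:100 5:25 4:16 2:4 1:1  a_20=546
n=21: 1·21 3·7 7·3 21·1  f→[1+9+49+441]=500
d|22:{1,2,11,22}  Σf=1+4+121+484=610
q^23  k|23↦f(k): 1:1 23:529  a_23=530
d|24:{1,2,3,4,6,8,12,24}  Σf=1+4+9+16+36+64+144+576=850
q^25  k|25↦f(k): 1:1 5:25 25:625  a_25=651
n=26: 1·26 2·13 13·2 26·1  f→[1+4+169+676]=850
n=27: 1·27 3·9 9·3 27·1  f→[1+9+81+729]=820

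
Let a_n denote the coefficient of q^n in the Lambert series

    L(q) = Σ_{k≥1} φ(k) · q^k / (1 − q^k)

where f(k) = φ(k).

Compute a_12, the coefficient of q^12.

n=12: 12·1 6·2 4·3 3·4 2·6 1·12  φ→[4+2+2+2+1+1]=12

a_12 = 12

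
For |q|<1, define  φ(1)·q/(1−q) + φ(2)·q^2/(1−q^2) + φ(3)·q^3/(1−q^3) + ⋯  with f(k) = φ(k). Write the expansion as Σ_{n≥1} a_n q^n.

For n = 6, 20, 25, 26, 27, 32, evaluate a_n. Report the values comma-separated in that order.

[q^6] φ(1)=1,φ(2)=1,φ(3)=2,φ(6)=2 ⇒ 6
n=20: 1·20 2·10 4·5 5·4 10·2 20·1  φ→[1+1+2+4+4+8]=20
n=25: 25·1 5·5 1·25  φ→[20+4+1]=25
n=26: 26·1 13·2 2·13 1·26  φ→[12+12+1+1]=26
[q^27] φ(1)=1,φ(3)=2,φ(9)=6,φ(27)=18 ⇒ 27
[q^32] φ(32)=16,φ(16)=8,φ(8)=4,φ(4)=2,φ(2)=1,φ(1)=1 ⇒ 32

6, 20, 25, 26, 27, 32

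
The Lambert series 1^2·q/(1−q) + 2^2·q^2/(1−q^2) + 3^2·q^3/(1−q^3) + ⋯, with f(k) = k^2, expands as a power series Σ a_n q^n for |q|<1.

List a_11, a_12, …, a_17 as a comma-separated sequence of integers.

q^11  k|11↦f(k): 11:121 1:1  a_11=122
d|12:{12,6,4,3,2,1}  Σf=144+36+16+9+4+1=210
d|13:{13,1}  Σf=169+1=170
[q^14] f(14)=196,f(7)=49,f(2)=4,f(1)=1 ⇒ 250
q^15  k|15↦f(k): 1:1 3:9 5:25 15:225  a_15=260
d|16:{16,8,4,2,1}  Σf=256+64+16+4+1=341
q^17  k|17↦f(k): 1:1 17:289  a_17=290

122, 210, 170, 250, 260, 341, 290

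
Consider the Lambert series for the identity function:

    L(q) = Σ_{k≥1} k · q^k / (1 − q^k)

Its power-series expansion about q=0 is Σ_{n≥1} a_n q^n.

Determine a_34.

a_34 = 54

[q^34] f(34)=34,f(17)=17,f(2)=2,f(1)=1 ⇒ 54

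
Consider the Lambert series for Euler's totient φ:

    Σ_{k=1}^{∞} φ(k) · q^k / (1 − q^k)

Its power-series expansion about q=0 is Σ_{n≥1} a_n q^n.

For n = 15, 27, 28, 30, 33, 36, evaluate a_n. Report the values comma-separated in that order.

d|15:{15,5,3,1}  Σφ=8+4+2+1=15
[q^27] φ(1)=1,φ(3)=2,φ(9)=6,φ(27)=18 ⇒ 27
d|28:{28,14,7,4,2,1}  Σφ=12+6+6+2+1+1=28
[q^30] φ(30)=8,φ(15)=8,φ(10)=4,φ(6)=2,φ(5)=4,φ(3)=2,φ(2)=1,φ(1)=1 ⇒ 30
q^33  k|33↦φ(k): 33:20 11:10 3:2 1:1  a_33=33
d|36:{1,2,3,4,6,9,12,18,36}  Σφ=1+1+2+2+2+6+4+6+12=36

15, 27, 28, 30, 33, 36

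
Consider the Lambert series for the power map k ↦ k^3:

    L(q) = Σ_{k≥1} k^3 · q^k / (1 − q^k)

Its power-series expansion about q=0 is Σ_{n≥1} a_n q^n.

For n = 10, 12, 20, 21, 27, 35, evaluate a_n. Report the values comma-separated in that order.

q^10  k|10↦f(k): 10:1000 5:125 2:8 1:1  a_10=1134
[q^12] f(1)=1,f(2)=8,f(3)=27,f(4)=64,f(6)=216,f(12)=1728 ⇒ 2044
n=20: 1·20 2·10 4·5 5·4 10·2 20·1  f→[1+8+64+125+1000+8000]=9198
[q^21] f(1)=1,f(3)=27,f(7)=343,f(21)=9261 ⇒ 9632
[q^27] f(1)=1,f(3)=27,f(9)=729,f(27)=19683 ⇒ 20440
q^35  k|35↦f(k): 1:1 5:125 7:343 35:42875  a_35=43344

1134, 2044, 9198, 9632, 20440, 43344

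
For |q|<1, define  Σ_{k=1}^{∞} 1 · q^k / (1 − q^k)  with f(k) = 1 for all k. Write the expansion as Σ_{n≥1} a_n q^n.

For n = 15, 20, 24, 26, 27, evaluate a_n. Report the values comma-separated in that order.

d|15:{1,3,5,15}  Σf=1+1+1+1=4
d|20:{20,10,5,4,2,1}  Σf=1+1+1+1+1+1=6
q^24  k|24↦f(k): 24:1 12:1 8:1 6:1 4:1 3:1 2:1 1:1  a_24=8
d|26:{26,13,2,1}  Σf=1+1+1+1=4
n=27: 1·27 3·9 9·3 27·1  f→[1+1+1+1]=4

4, 6, 8, 4, 4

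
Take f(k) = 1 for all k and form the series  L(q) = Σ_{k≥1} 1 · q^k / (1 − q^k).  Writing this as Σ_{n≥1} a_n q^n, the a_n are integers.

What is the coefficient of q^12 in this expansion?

d|12:{12,6,4,3,2,1}  Σf=1+1+1+1+1+1=6

a_12 = 6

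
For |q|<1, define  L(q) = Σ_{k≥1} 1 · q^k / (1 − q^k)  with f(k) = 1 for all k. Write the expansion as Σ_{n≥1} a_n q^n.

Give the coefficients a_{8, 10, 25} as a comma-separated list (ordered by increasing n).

n=8: 1·8 2·4 4·2 8·1  f→[1+1+1+1]=4
[q^10] f(10)=1,f(5)=1,f(2)=1,f(1)=1 ⇒ 4
d|25:{25,5,1}  Σf=1+1+1=3

4, 4, 3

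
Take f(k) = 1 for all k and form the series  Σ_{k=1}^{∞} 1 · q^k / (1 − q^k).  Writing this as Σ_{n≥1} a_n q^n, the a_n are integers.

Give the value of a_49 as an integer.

q^49  k|49↦f(k): 49:1 7:1 1:1  a_49=3

a_49 = 3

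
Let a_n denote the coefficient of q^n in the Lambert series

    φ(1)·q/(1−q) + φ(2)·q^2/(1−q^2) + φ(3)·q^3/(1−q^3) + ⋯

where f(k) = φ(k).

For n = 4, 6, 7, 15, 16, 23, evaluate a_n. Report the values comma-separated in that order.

[q^4] φ(4)=2,φ(2)=1,φ(1)=1 ⇒ 4
d|6:{1,2,3,6}  Σφ=1+1+2+2=6
d|7:{1,7}  Σφ=1+6=7
n=15: 1·15 3·5 5·3 15·1  φ→[1+2+4+8]=15
q^16  k|16↦φ(k): 1:1 2:1 4:2 8:4 16:8  a_16=16
n=23: 23·1 1·23  φ→[22+1]=23

4, 6, 7, 15, 16, 23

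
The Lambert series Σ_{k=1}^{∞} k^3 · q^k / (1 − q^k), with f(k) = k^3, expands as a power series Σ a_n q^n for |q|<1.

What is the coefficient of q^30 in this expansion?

d|30:{30,15,10,6,5,3,2,1}  Σf=27000+3375+1000+216+125+27+8+1=31752

a_30 = 31752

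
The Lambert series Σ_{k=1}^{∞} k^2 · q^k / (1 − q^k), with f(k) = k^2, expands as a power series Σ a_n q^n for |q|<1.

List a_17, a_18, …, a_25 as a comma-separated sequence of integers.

n=17: 17·1 1·17  f→[289+1]=290
q^18  k|18↦f(k): 18:324 9:81 6:36 3:9 2:4 1:1  a_18=455
[q^19] f(1)=1,f(19)=361 ⇒ 362
d|20:{20,10,5,4,2,1}  Σf=400+100+25+16+4+1=546
d|21:{21,7,3,1}  Σf=441+49+9+1=500
n=22: 22·1 11·2 2·11 1·22  f→[484+121+4+1]=610
d|23:{1,23}  Σf=1+529=530
n=24: 24·1 12·2 8·3 6·4 4·6 3·8 2·12 1·24  f→[576+144+64+36+16+9+4+1]=850
d|25:{25,5,1}  Σf=625+25+1=651

290, 455, 362, 546, 500, 610, 530, 850, 651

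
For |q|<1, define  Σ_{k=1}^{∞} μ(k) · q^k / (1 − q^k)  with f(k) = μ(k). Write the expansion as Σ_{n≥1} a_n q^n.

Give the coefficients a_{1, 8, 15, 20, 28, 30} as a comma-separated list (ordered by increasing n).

q^1  k|1↦μ(k): 1:1  a_1=1
q^8  k|8↦μ(k): 1:1 2:-1 4:0 8:0  a_8=0
q^15  k|15↦μ(k): 15:1 5:-1 3:-1 1:1  a_15=0
q^20  k|20↦μ(k): 1:1 2:-1 4:0 5:-1 10:1 20:0  a_20=0
[q^28] μ(28)=0,μ(14)=1,μ(7)=-1,μ(4)=0,μ(2)=-1,μ(1)=1 ⇒ 0
n=30: 30·1 15·2 10·3 6·5 5·6 3·10 2·15 1·30  μ→[(-1)+1+1+1+(-1)+(-1)+(-1)+1]=0

1, 0, 0, 0, 0, 0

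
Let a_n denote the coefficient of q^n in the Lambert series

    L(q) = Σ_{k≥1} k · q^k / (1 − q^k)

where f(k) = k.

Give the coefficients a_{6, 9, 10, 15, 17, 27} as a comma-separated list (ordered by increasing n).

[q^6] f(1)=1,f(2)=2,f(3)=3,f(6)=6 ⇒ 12
n=9: 9·1 3·3 1·9  f→[9+3+1]=13
[q^10] f(1)=1,f(2)=2,f(5)=5,f(10)=10 ⇒ 18
d|15:{1,3,5,15}  Σf=1+3+5+15=24
d|17:{17,1}  Σf=17+1=18
q^27  k|27↦f(k): 27:27 9:9 3:3 1:1  a_27=40

12, 13, 18, 24, 18, 40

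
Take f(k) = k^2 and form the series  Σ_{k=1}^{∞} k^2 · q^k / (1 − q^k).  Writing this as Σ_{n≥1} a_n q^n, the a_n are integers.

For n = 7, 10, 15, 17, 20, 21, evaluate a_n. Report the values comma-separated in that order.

q^7  k|7↦f(k): 7:49 1:1  a_7=50
d|10:{1,2,5,10}  Σf=1+4+25+100=130
n=15: 15·1 5·3 3·5 1·15  f→[225+25+9+1]=260
n=17: 1·17 17·1  f→[1+289]=290
[q^20] f(1)=1,f(2)=4,f(4)=16,f(5)=25,f(10)=100,f(20)=400 ⇒ 546
n=21: 1·21 3·7 7·3 21·1  f→[1+9+49+441]=500

50, 130, 260, 290, 546, 500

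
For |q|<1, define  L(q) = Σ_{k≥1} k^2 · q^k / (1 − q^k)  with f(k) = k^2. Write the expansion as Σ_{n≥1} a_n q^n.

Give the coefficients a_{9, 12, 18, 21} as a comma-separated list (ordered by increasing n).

91, 210, 455, 500

[q^9] f(1)=1,f(3)=9,f(9)=81 ⇒ 91
[q^12] f(12)=144,f(6)=36,f(4)=16,f(3)=9,f(2)=4,f(1)=1 ⇒ 210
d|18:{1,2,3,6,9,18}  Σf=1+4+9+36+81+324=455
[q^21] f(21)=441,f(7)=49,f(3)=9,f(1)=1 ⇒ 500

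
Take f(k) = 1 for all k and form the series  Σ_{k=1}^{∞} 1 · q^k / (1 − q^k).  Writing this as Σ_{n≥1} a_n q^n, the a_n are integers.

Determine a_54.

a_54 = 8

n=54: 1·54 2·27 3·18 6·9 9·6 18·3 27·2 54·1  f→[1+1+1+1+1+1+1+1]=8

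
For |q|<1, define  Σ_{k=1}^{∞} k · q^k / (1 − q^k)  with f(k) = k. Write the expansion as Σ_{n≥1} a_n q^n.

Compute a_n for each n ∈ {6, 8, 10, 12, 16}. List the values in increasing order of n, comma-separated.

12, 15, 18, 28, 31

d|6:{6,3,2,1}  Σf=6+3+2+1=12
[q^8] f(8)=8,f(4)=4,f(2)=2,f(1)=1 ⇒ 15
d|10:{10,5,2,1}  Σf=10+5+2+1=18
d|12:{12,6,4,3,2,1}  Σf=12+6+4+3+2+1=28
n=16: 16·1 8·2 4·4 2·8 1·16  f→[16+8+4+2+1]=31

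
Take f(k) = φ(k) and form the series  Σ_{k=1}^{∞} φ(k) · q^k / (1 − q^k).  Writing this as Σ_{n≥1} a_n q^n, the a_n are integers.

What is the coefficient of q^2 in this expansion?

d|2:{2,1}  Σφ=1+1=2

a_2 = 2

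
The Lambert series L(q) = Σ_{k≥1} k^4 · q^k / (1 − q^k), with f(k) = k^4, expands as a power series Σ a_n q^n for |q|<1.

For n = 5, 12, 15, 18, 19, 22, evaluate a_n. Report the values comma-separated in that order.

626, 22386, 51332, 112931, 130322, 248914

d|5:{5,1}  Σf=625+1=626
n=12: 1·12 2·6 3·4 4·3 6·2 12·1  f→[1+16+81+256+1296+20736]=22386
q^15  k|15↦f(k): 1:1 3:81 5:625 15:50625  a_15=51332
q^18  k|18↦f(k): 18:104976 9:6561 6:1296 3:81 2:16 1:1  a_18=112931
d|19:{19,1}  Σf=130321+1=130322
[q^22] f(22)=234256,f(11)=14641,f(2)=16,f(1)=1 ⇒ 248914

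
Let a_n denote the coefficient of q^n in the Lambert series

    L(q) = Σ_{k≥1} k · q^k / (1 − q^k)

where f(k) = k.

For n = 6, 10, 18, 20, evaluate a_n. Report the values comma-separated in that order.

12, 18, 39, 42

d|6:{1,2,3,6}  Σf=1+2+3+6=12
n=10: 1·10 2·5 5·2 10·1  f→[1+2+5+10]=18
[q^18] f(1)=1,f(2)=2,f(3)=3,f(6)=6,f(9)=9,f(18)=18 ⇒ 39
d|20:{20,10,5,4,2,1}  Σf=20+10+5+4+2+1=42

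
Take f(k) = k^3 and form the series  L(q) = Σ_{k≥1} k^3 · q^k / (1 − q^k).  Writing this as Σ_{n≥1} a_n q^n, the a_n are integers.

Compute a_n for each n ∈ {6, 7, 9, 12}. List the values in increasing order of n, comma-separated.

252, 344, 757, 2044

q^6  k|6↦f(k): 1:1 2:8 3:27 6:216  a_6=252
[q^7] f(1)=1,f(7)=343 ⇒ 344
q^9  k|9↦f(k): 1:1 3:27 9:729  a_9=757
[q^12] f(12)=1728,f(6)=216,f(4)=64,f(3)=27,f(2)=8,f(1)=1 ⇒ 2044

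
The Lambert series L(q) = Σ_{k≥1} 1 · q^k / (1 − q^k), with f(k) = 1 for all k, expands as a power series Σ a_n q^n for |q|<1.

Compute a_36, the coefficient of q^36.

a_36 = 9

d|36:{1,2,3,4,6,9,12,18,36}  Σf=1+1+1+1+1+1+1+1+1=9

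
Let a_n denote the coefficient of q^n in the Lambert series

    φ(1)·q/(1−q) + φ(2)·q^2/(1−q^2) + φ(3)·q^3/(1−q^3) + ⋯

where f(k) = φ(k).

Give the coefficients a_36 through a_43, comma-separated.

n=36: 36·1 18·2 12·3 9·4 6·6 4·9 3·12 2·18 1·36  φ→[12+6+4+6+2+2+2+1+1]=36
d|37:{37,1}  Σφ=36+1=37
[q^38] φ(38)=18,φ(19)=18,φ(2)=1,φ(1)=1 ⇒ 38
q^39  k|39↦φ(k): 1:1 3:2 13:12 39:24  a_39=39
n=40: 40·1 20·2 10·4 8·5 5·8 4·10 2·20 1·40  φ→[16+8+4+4+4+2+1+1]=40
n=41: 1·41 41·1  φ→[1+40]=41
n=42: 1·42 2·21 3·14 6·7 7·6 14·3 21·2 42·1  φ→[1+1+2+2+6+6+12+12]=42
[q^43] φ(1)=1,φ(43)=42 ⇒ 43

36, 37, 38, 39, 40, 41, 42, 43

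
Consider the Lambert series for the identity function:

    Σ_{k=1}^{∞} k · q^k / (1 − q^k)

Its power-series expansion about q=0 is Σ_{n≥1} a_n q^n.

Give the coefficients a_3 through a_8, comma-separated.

4, 7, 6, 12, 8, 15

d|3:{1,3}  Σf=1+3=4
d|4:{4,2,1}  Σf=4+2+1=7
n=5: 5·1 1·5  f→[5+1]=6
[q^6] f(6)=6,f(3)=3,f(2)=2,f(1)=1 ⇒ 12
[q^7] f(7)=7,f(1)=1 ⇒ 8
d|8:{1,2,4,8}  Σf=1+2+4+8=15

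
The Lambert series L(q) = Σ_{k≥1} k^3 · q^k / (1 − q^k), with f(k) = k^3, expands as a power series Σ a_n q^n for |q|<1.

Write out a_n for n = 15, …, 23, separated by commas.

d|15:{15,5,3,1}  Σf=3375+125+27+1=3528
q^16  k|16↦f(k): 1:1 2:8 4:64 8:512 16:4096  a_16=4681
d|17:{1,17}  Σf=1+4913=4914
q^18  k|18↦f(k): 18:5832 9:729 6:216 3:27 2:8 1:1  a_18=6813
n=19: 19·1 1·19  f→[6859+1]=6860
n=20: 1·20 2·10 4·5 5·4 10·2 20·1  f→[1+8+64+125+1000+8000]=9198
[q^21] f(21)=9261,f(7)=343,f(3)=27,f(1)=1 ⇒ 9632
d|22:{1,2,11,22}  Σf=1+8+1331+10648=11988
n=23: 1·23 23·1  f→[1+12167]=12168

3528, 4681, 4914, 6813, 6860, 9198, 9632, 11988, 12168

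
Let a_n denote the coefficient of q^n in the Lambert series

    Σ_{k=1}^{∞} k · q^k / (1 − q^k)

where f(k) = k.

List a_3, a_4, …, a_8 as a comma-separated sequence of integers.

4, 7, 6, 12, 8, 15

n=3: 3·1 1·3  f→[3+1]=4
[q^4] f(4)=4,f(2)=2,f(1)=1 ⇒ 7
n=5: 1·5 5·1  f→[1+5]=6
d|6:{1,2,3,6}  Σf=1+2+3+6=12
d|7:{1,7}  Σf=1+7=8
n=8: 1·8 2·4 4·2 8·1  f→[1+2+4+8]=15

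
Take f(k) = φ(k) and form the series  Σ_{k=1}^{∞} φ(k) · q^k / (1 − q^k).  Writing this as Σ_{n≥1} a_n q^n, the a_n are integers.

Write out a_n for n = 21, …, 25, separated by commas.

[q^21] φ(1)=1,φ(3)=2,φ(7)=6,φ(21)=12 ⇒ 21
n=22: 1·22 2·11 11·2 22·1  φ→[1+1+10+10]=22
[q^23] φ(23)=22,φ(1)=1 ⇒ 23
q^24  k|24↦φ(k): 24:8 12:4 8:4 6:2 4:2 3:2 2:1 1:1  a_24=24
q^25  k|25↦φ(k): 25:20 5:4 1:1  a_25=25

21, 22, 23, 24, 25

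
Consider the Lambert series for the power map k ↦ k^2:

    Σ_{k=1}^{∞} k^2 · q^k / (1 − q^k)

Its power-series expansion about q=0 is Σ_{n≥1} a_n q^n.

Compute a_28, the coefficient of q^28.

a_28 = 1050

d|28:{1,2,4,7,14,28}  Σf=1+4+16+49+196+784=1050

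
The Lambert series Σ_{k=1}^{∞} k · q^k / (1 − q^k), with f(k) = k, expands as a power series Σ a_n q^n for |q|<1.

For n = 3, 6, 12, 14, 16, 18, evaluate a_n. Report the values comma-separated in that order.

d|3:{3,1}  Σf=3+1=4
d|6:{1,2,3,6}  Σf=1+2+3+6=12
q^12  k|12↦f(k): 12:12 6:6 4:4 3:3 2:2 1:1  a_12=28
d|14:{14,7,2,1}  Σf=14+7+2+1=24
q^16  k|16↦f(k): 16:16 8:8 4:4 2:2 1:1  a_16=31
n=18: 1·18 2·9 3·6 6·3 9·2 18·1  f→[1+2+3+6+9+18]=39

4, 12, 28, 24, 31, 39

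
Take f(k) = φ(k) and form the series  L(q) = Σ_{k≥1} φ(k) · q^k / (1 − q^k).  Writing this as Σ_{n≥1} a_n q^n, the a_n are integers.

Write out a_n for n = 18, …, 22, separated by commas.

[q^18] φ(18)=6,φ(9)=6,φ(6)=2,φ(3)=2,φ(2)=1,φ(1)=1 ⇒ 18
q^19  k|19↦φ(k): 1:1 19:18  a_19=19
d|20:{20,10,5,4,2,1}  Σφ=8+4+4+2+1+1=20
n=21: 1·21 3·7 7·3 21·1  φ→[1+2+6+12]=21
n=22: 1·22 2·11 11·2 22·1  φ→[1+1+10+10]=22

18, 19, 20, 21, 22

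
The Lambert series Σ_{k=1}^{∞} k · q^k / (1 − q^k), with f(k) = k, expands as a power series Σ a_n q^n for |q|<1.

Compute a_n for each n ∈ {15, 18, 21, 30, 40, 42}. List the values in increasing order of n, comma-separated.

n=15: 1·15 3·5 5·3 15·1  f→[1+3+5+15]=24
d|18:{1,2,3,6,9,18}  Σf=1+2+3+6+9+18=39
d|21:{1,3,7,21}  Σf=1+3+7+21=32
n=30: 30·1 15·2 10·3 6·5 5·6 3·10 2·15 1·30  f→[30+15+10+6+5+3+2+1]=72
[q^40] f(1)=1,f(2)=2,f(4)=4,f(5)=5,f(8)=8,f(10)=10,f(20)=20,f(40)=40 ⇒ 90
q^42  k|42↦f(k): 42:42 21:21 14:14 7:7 6:6 3:3 2:2 1:1  a_42=96

24, 39, 32, 72, 90, 96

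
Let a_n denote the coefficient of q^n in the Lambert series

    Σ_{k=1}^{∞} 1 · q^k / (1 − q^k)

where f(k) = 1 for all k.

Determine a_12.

a_12 = 6

q^12  k|12↦f(k): 12:1 6:1 4:1 3:1 2:1 1:1  a_12=6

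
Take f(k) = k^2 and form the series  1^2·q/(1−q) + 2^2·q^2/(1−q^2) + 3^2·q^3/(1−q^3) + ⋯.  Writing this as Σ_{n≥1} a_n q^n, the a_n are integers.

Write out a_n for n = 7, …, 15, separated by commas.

50, 85, 91, 130, 122, 210, 170, 250, 260

[q^7] f(7)=49,f(1)=1 ⇒ 50
q^8  k|8↦f(k): 1:1 2:4 4:16 8:64  a_8=85
q^9  k|9↦f(k): 9:81 3:9 1:1  a_9=91
n=10: 10·1 5·2 2·5 1·10  f→[100+25+4+1]=130
q^11  k|11↦f(k): 1:1 11:121  a_11=122
q^12  k|12↦f(k): 12:144 6:36 4:16 3:9 2:4 1:1  a_12=210
q^13  k|13↦f(k): 1:1 13:169  a_13=170
d|14:{1,2,7,14}  Σf=1+4+49+196=250
q^15  k|15↦f(k): 15:225 5:25 3:9 1:1  a_15=260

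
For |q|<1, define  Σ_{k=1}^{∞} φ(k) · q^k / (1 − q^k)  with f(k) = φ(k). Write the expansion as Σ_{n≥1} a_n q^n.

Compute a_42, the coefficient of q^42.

q^42  k|42↦φ(k): 42:12 21:12 14:6 7:6 6:2 3:2 2:1 1:1  a_42=42

a_42 = 42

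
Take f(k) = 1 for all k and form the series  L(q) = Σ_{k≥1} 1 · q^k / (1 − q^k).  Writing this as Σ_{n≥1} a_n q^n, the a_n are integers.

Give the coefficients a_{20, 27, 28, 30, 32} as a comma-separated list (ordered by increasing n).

q^20  k|20↦f(k): 20:1 10:1 5:1 4:1 2:1 1:1  a_20=6
n=27: 1·27 3·9 9·3 27·1  f→[1+1+1+1]=4
n=28: 1·28 2·14 4·7 7·4 14·2 28·1  f→[1+1+1+1+1+1]=6
n=30: 1·30 2·15 3·10 5·6 6·5 10·3 15·2 30·1  f→[1+1+1+1+1+1+1+1]=8
[q^32] f(32)=1,f(16)=1,f(8)=1,f(4)=1,f(2)=1,f(1)=1 ⇒ 6

6, 4, 6, 8, 6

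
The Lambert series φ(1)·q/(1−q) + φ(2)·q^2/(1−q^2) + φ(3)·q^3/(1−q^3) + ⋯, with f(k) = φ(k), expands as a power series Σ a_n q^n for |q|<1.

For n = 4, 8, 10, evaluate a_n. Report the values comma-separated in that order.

n=4: 1·4 2·2 4·1  φ→[1+1+2]=4
d|8:{1,2,4,8}  Σφ=1+1+2+4=8
q^10  k|10↦φ(k): 1:1 2:1 5:4 10:4  a_10=10

4, 8, 10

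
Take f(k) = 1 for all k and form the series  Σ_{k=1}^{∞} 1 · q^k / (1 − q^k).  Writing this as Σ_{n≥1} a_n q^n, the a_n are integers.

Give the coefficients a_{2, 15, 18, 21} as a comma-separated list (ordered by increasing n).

n=2: 2·1 1·2  f→[1+1]=2
d|15:{15,5,3,1}  Σf=1+1+1+1=4
d|18:{1,2,3,6,9,18}  Σf=1+1+1+1+1+1=6
[q^21] f(21)=1,f(7)=1,f(3)=1,f(1)=1 ⇒ 4

2, 4, 6, 4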